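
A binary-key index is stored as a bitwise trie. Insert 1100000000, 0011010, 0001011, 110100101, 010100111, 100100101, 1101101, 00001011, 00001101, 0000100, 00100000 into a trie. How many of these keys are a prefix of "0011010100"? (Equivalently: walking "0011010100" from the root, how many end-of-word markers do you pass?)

1

Walk "0011010100" from the root; an end-of-word marker is hit whenever a stored word is a prefix of "0011010100".
Prefixes of the query that are stored words: "0011010"
Count: 1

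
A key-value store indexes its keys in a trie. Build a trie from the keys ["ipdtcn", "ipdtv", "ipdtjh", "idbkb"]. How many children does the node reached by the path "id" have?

Walk "id" from the root, arriving at one node.
Distinct next characters after "id": b.
That node has 1 child edge.

1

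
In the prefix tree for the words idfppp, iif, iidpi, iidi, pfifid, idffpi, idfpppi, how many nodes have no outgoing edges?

6

Leaves are exactly the stored words that no other stored word extends.
Those words: "idffpi", "idfpppi", "iidi", "iidpi", "iif", "pfifid"
Leaf count: 6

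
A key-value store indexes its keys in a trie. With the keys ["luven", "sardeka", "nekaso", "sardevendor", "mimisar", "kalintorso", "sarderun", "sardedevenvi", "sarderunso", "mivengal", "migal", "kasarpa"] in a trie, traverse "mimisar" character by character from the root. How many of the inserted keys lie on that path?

1

Check each prefix of "mimisar" against the stored set — each match is an end-marker on the path.
Prefixes of the query that are stored words: "mimisar"
Count: 1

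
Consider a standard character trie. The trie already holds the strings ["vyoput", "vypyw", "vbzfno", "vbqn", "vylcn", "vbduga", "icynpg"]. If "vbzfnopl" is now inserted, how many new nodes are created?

2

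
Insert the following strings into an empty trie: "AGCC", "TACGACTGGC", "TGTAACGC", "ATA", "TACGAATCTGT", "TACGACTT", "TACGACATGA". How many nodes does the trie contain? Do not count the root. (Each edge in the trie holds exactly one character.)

Trace insertions, counting only characters that open a new branch:
  "AGCC" → 4 new (A, G, C, C)
  "TACGACTGGC" → 10 new (T, A, C, G, A, C, T, G, G, C)
  "TGTAACGC" → prefix "T" already present; 7 new (G, T, A, A, C, G, C)
  "ATA" → prefix "A" already present; 2 new (T, A)
  "TACGAATCTGT" → prefix "TACGA" already present; 6 new (A, T, C, T, G, T)
  "TACGACTT" → prefix "TACGACT" already present; 1 new (T)
  "TACGACATGA" → prefix "TACGAC" already present; 4 new (A, T, G, A)
Total nodes = 4 + 10 + 7 + 2 + 6 + 1 + 4 = 34

34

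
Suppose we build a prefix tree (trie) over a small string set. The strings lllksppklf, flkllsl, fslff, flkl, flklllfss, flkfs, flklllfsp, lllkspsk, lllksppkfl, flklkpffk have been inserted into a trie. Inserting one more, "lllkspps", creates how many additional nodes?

1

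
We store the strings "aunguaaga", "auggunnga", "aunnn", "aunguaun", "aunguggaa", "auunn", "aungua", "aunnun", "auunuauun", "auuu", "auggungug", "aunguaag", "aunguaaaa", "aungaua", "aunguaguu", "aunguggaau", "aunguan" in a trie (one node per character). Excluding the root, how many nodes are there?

48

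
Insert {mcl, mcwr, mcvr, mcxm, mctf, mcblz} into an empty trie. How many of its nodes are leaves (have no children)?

6

A leaf is a node with no children — equivalently, the end of a word that is not a proper prefix of any other stored word.
Those words: "mcblz", "mcl", "mctf", "mcvr", "mcwr", "mcxm"
Leaf count: 6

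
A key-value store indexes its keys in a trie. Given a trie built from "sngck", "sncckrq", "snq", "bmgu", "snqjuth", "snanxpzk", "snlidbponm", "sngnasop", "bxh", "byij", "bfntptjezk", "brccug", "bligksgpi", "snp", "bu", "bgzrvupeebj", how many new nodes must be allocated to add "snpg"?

1

Walking "snpg" from the root, the first 3 characters ("snp") follow existing edges; "g" is the first miss.
Each of the 1 remaining characters creates one node.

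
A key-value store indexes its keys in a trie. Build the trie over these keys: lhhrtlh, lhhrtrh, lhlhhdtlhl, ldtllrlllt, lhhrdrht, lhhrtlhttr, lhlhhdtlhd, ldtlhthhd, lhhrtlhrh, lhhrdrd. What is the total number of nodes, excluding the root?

42

For each word, the new-node count is its length minus the longest prefix already in the trie:
  "lhhrtlh" → 7 new (l, h, h, r, t, l, h)
  "lhhrtrh" → prefix "lhhrt" already present; 2 new (r, h)
  "lhlhhdtlhl" → prefix "lh" already present; 8 new (l, h, h, d, t, l, h, l)
  "ldtllrlllt" → prefix "l" already present; 9 new (d, t, l, l, r, l, l, l, t)
  "lhhrdrht" → prefix "lhhr" already present; 4 new (d, r, h, t)
  "lhhrtlhttr" → prefix "lhhrtlh" already present; 3 new (t, t, r)
  "lhlhhdtlhd" → prefix "lhlhhdtlh" already present; 1 new (d)
  "ldtlhthhd" → prefix "ldtl" already present; 5 new (h, t, h, h, d)
  "lhhrtlhrh" → prefix "lhhrtlh" already present; 2 new (r, h)
  "lhhrdrd" → prefix "lhhrdr" already present; 1 new (d)
Total nodes = 7 + 2 + 8 + 9 + 4 + 3 + 1 + 5 + 2 + 1 = 42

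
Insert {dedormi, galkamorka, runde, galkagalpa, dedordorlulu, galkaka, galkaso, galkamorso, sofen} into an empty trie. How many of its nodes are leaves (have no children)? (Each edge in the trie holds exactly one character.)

9

A leaf is a node with no children — equivalently, the end of a word that is not a proper prefix of any other stored word.
Those words: "dedordorlulu", "dedormi", "galkagalpa", "galkaka", "galkamorka", "galkamorso", "galkaso", "runde", "sofen"
Leaf count: 9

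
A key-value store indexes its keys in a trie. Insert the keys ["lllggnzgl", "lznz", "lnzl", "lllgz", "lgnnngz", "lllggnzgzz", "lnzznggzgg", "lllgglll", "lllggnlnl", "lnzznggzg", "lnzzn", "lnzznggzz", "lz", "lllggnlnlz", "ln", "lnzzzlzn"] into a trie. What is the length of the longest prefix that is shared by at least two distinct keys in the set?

9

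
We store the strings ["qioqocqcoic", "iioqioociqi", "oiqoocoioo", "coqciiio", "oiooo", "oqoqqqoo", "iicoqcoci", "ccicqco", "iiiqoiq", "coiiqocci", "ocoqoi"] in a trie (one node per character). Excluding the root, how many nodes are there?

80

For each word, the new-node count is its length minus the longest prefix already in the trie:
  "qioqocqcoic" → 11 new (q, i, o, q, o, c, q, c, o, i, c)
  "iioqioociqi" → 11 new (i, i, o, q, i, o, o, c, i, q, i)
  "oiqoocoioo" → 10 new (o, i, q, o, o, c, o, i, o, o)
  "coqciiio" → 8 new (c, o, q, c, i, i, i, o)
  "oiooo" → prefix "oi" already present; 3 new (o, o, o)
  "oqoqqqoo" → prefix "o" already present; 7 new (q, o, q, q, q, o, o)
  "iicoqcoci" → prefix "ii" already present; 7 new (c, o, q, c, o, c, i)
  "ccicqco" → prefix "c" already present; 6 new (c, i, c, q, c, o)
  "iiiqoiq" → prefix "ii" already present; 5 new (i, q, o, i, q)
  "coiiqocci" → prefix "co" already present; 7 new (i, i, q, o, c, c, i)
  "ocoqoi" → prefix "o" already present; 5 new (c, o, q, o, i)
Total nodes = 11 + 11 + 10 + 8 + 3 + 7 + 7 + 6 + 5 + 7 + 5 = 80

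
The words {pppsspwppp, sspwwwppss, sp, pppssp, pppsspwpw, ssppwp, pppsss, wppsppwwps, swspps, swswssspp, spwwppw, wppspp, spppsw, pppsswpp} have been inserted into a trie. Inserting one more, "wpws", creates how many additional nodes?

"wp" is already a path in the trie; the remaining "ws" must be added.
So 4 − 2 = 2 new nodes.

2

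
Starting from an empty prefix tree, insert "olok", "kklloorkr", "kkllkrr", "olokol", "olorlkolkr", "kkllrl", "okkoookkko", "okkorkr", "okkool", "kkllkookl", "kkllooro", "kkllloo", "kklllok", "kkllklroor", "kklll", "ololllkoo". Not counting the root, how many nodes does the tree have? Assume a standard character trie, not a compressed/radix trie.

60

Count nodes per top-level branch (shared prefixes stored once):
  'k'-branch (kkllklroor, kkllkookl, kkllkrr, kklll, kklllok, kkllloo, kklloorkr, kkllooro, kkllrl): 28 nodes
  'o'-branch (okkool, okkoookkko, okkorkr, olok, olokol, ololllkoo, olorlkolkr): 32 nodes
Sum: 60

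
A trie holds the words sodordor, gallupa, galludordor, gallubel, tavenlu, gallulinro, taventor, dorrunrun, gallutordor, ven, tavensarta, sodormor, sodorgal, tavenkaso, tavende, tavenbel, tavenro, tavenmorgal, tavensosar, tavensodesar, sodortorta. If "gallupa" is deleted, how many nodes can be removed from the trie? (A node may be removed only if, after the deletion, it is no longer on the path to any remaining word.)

2

A node on "gallupa"'s path can go only if nothing else ends at it or branches off below it.
The suffix "pa" (2 nodes) is used only by "gallupa"; the node for "gallu" still has the child "d", so pruning stops there.
Nodes removed: 2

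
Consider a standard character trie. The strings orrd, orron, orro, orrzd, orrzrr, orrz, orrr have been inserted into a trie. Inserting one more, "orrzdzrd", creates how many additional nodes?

3

"orrzd" is already a path in the trie; the remaining "zrd" must be added.
So 8 − 5 = 3 new nodes.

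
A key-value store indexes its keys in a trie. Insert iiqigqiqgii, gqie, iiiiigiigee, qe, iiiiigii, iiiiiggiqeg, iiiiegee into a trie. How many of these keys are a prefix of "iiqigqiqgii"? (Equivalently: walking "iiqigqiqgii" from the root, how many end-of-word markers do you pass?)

Traverse "iiqigqiqgii" character by character; count nodes along the way that are marked as word ends.
Prefixes of the query that are stored words: "iiqigqiqgii"
Count: 1

1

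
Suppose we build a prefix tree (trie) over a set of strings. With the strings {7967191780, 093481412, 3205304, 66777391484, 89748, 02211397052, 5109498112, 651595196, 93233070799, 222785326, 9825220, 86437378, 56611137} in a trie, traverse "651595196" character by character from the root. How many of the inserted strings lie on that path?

1

Check each prefix of "651595196" against the stored set — each match is an end-marker on the path.
Prefixes of the query that are stored words: "651595196"
Count: 1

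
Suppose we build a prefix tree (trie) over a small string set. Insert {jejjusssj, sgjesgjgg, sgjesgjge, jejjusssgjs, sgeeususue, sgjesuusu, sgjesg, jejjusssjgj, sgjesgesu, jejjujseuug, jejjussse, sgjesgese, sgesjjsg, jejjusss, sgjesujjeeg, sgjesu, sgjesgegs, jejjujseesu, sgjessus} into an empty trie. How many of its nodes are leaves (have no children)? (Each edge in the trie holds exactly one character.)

15

A leaf is a node with no children — equivalently, the end of a word that is not a proper prefix of any other stored word.
Those words: "jejjujseesu", "jejjujseuug", "jejjussse", "jejjusssgjs", "jejjusssjgj", "sgeeususue", "sgesjjsg", "sgjesgegs", "sgjesgese", "sgjesgesu", "sgjesgjge", "sgjesgjgg", "sgjessus", "sgjesujjeeg", "sgjesuusu"
Leaf count: 15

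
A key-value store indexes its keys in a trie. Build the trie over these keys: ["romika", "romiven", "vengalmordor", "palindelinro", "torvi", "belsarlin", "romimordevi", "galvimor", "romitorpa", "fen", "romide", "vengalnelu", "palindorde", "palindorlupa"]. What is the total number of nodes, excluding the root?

For each word, the new-node count is its length minus the longest prefix already in the trie:
  "romika" → 6 new (r, o, m, i, k, a)
  "romiven" → prefix "romi" already present; 3 new (v, e, n)
  "vengalmordor" → 12 new (v, e, n, g, a, l, m, o, r, d, o, r)
  "palindelinro" → 12 new (p, a, l, i, n, d, e, l, i, n, r, o)
  "torvi" → 5 new (t, o, r, v, i)
  "belsarlin" → 9 new (b, e, l, s, a, r, l, i, n)
  "romimordevi" → prefix "romi" already present; 7 new (m, o, r, d, e, v, i)
  "galvimor" → 8 new (g, a, l, v, i, m, o, r)
  "romitorpa" → prefix "romi" already present; 5 new (t, o, r, p, a)
  "fen" → 3 new (f, e, n)
  "romide" → prefix "romi" already present; 2 new (d, e)
  "vengalnelu" → prefix "vengal" already present; 4 new (n, e, l, u)
  "palindorde" → prefix "palind" already present; 4 new (o, r, d, e)
  "palindorlupa" → prefix "palindor" already present; 4 new (l, u, p, a)
Total nodes = 6 + 3 + 12 + 12 + 5 + 9 + 7 + 8 + 5 + 3 + 2 + 4 + 4 + 4 = 84

84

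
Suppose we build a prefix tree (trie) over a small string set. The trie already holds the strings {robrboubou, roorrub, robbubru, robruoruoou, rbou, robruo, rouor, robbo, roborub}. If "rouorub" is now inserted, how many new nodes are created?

2

Walking "rouorub" from the root, the first 5 characters ("rouor") follow existing edges; "u" is the first miss.
New nodes needed: |"rouorub"| − 5 = 7 − 5 = 2.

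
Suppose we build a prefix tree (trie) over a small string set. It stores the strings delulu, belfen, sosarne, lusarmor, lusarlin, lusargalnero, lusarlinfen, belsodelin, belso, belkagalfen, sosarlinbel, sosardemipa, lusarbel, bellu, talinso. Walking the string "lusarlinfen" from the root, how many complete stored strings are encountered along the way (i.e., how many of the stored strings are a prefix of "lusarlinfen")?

2

Walk "lusarlinfen" from the root; an end-of-word marker is hit whenever a stored word is a prefix of "lusarlinfen".
Prefixes of the query that are stored words: "lusarlin", "lusarlinfen"
Count: 2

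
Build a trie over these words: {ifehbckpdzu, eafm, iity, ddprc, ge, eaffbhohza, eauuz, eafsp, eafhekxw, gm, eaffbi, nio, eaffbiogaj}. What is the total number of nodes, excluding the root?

51

Count nodes per top-level branch (shared prefixes stored once):
  'd'-branch (ddprc): 5 nodes
  'e'-branch (eaffbhohza, eaffbi, eaffbiogaj, eafhekxw, eafm, eafsp, eauuz): 26 nodes
  'g'-branch (ge, gm): 3 nodes
  'i'-branch (ifehbckpdzu, iity): 14 nodes
  'n'-branch (nio): 3 nodes
Sum: 51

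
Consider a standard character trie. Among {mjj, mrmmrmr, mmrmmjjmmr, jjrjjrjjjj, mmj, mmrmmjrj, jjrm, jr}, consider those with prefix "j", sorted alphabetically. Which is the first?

jjrjjrjjjj

Filter for "j…" and sort: "jjrjjrjjjj", "jjrm", "jr"
Position 1: jjrjjrjjjj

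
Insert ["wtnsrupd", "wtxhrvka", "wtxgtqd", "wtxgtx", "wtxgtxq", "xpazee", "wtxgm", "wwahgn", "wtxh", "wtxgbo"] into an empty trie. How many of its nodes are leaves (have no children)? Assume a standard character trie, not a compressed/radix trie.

8

Leaves are exactly the stored words that no other stored word extends.
Those words: "wtnsrupd", "wtxgbo", "wtxgm", "wtxgtqd", "wtxgtxq", "wtxhrvka", "wwahgn", "xpazee"
Leaf count: 8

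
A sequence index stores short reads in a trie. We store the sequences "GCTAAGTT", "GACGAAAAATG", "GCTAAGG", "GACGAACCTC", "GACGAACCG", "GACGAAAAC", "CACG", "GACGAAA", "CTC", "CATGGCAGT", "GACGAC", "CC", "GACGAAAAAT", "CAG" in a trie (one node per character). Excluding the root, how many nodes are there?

41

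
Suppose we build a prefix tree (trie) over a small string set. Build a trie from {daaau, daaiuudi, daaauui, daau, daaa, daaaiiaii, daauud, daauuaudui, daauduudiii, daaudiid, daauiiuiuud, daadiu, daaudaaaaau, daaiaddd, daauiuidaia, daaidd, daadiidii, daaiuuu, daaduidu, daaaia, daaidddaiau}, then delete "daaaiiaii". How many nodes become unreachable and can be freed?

4

A node on "daaaiiaii"'s path can go only if nothing else ends at it or branches off below it.
The suffix "iaii" (4 nodes) is used only by "daaaiiaii"; the node for "daaai" still has the child "a", so pruning stops there.
Nodes removed: 4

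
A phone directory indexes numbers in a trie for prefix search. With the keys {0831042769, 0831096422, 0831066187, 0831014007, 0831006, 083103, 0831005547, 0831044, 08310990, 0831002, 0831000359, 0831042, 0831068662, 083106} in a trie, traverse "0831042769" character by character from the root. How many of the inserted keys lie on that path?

Traverse "0831042769" character by character; count nodes along the way that are marked as word ends.
Prefixes of the query that are stored words: "0831042", "0831042769"
Count: 2

2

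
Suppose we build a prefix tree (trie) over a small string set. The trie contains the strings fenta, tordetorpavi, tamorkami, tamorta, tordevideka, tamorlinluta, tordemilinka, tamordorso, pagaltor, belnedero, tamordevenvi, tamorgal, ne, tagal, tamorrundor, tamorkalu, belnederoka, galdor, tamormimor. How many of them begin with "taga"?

Filter for entries beginning with "taga":
Matches: "tagal"
Count: 1

1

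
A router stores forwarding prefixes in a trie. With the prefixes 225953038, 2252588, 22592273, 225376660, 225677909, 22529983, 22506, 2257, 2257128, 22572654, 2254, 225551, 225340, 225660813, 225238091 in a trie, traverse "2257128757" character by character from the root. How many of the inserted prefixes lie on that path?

Traverse "2257128757" character by character; count nodes along the way that are marked as word ends.
Prefixes of the query that are stored words: "2257", "2257128"
Count: 2

2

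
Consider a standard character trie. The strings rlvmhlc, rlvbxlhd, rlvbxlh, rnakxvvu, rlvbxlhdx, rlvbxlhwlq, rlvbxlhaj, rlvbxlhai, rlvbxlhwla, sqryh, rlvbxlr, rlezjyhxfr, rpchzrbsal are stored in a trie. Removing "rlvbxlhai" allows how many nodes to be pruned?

A node on "rlvbxlhai"'s path can go only if nothing else ends at it or branches off below it.
The suffix "i" (1 node) is used only by "rlvbxlhai"; the node for "rlvbxlha" still has the child "j", so pruning stops there.
Nodes removed: 1

1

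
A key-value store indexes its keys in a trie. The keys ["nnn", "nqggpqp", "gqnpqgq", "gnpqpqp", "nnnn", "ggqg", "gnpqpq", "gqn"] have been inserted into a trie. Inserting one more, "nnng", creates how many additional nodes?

1

"nnn" is already a path in the trie; the remaining "g" must be added.
Each of the 1 remaining characters creates one node.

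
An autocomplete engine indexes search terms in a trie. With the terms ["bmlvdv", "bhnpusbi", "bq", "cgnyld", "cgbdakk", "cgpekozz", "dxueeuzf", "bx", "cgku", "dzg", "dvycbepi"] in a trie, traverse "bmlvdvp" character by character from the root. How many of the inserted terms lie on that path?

1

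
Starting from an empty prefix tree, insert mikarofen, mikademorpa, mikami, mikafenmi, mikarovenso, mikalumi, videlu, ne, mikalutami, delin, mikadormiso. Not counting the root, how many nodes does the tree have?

55

Insert word by word; a character creates a node only if that edge doesn't already exist:
  "mikarofen" → 9 new (m, i, k, a, r, o, f, e, n)
  "mikademorpa" → prefix "mika" already present; 7 new (d, e, m, o, r, p, a)
  "mikami" → prefix "mika" already present; 2 new (m, i)
  "mikafenmi" → prefix "mika" already present; 5 new (f, e, n, m, i)
  "mikarovenso" → prefix "mikaro" already present; 5 new (v, e, n, s, o)
  "mikalumi" → prefix "mika" already present; 4 new (l, u, m, i)
  "videlu" → 6 new (v, i, d, e, l, u)
  "ne" → 2 new (n, e)
  "mikalutami" → prefix "mikalu" already present; 4 new (t, a, m, i)
  "delin" → 5 new (d, e, l, i, n)
  "mikadormiso" → prefix "mikad" already present; 6 new (o, r, m, i, s, o)
Total nodes = 9 + 7 + 2 + 5 + 5 + 4 + 6 + 2 + 4 + 5 + 6 = 55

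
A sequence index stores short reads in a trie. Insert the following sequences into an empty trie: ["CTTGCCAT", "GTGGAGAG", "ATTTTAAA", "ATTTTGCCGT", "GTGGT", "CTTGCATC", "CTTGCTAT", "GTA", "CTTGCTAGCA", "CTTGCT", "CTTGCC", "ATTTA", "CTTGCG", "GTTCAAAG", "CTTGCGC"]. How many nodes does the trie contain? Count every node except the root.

49

Insert word by word; a character creates a node only if that edge doesn't already exist:
  "CTTGCCAT" → 8 new (C, T, T, G, C, C, A, T)
  "GTGGAGAG" → 8 new (G, T, G, G, A, G, A, G)
  "ATTTTAAA" → 8 new (A, T, T, T, T, A, A, A)
  "ATTTTGCCGT" → prefix "ATTTT" already present; 5 new (G, C, C, G, T)
  "GTGGT" → prefix "GTGG" already present; 1 new (T)
  "CTTGCATC" → prefix "CTTGC" already present; 3 new (A, T, C)
  "CTTGCTAT" → prefix "CTTGC" already present; 3 new (T, A, T)
  "GTA" → prefix "GT" already present; 1 new (A)
  "CTTGCTAGCA" → prefix "CTTGCTA" already present; 3 new (G, C, A)
  "CTTGCT" → prefix "CTTGCT" already present; 0 new (none)
  "CTTGCC" → prefix "CTTGCC" already present; 0 new (none)
  "ATTTA" → prefix "ATTT" already present; 1 new (A)
  "CTTGCG" → prefix "CTTGC" already present; 1 new (G)
  "GTTCAAAG" → prefix "GT" already present; 6 new (T, C, A, A, A, G)
  "CTTGCGC" → prefix "CTTGCG" already present; 1 new (C)
Total nodes = 8 + 8 + 8 + 5 + 1 + 3 + 3 + 1 + 3 + 0 + 0 + 1 + 1 + 6 + 1 = 49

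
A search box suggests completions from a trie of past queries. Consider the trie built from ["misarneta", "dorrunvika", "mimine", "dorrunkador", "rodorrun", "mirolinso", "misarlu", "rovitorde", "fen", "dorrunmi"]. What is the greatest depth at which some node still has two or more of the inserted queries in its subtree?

6

The deepest shared node is where two words last agree before diverging.
e.g. "dorrunkador" and "dorrunmi" share the prefix "dorrun" of length 6; no pair shares a longer one.
Longest shared-prefix length: 6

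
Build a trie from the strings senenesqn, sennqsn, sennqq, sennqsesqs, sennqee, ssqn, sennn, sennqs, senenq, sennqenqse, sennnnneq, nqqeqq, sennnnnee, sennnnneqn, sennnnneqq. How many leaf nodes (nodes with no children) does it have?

12

Leaves are exactly the stored words that no other stored word extends.
Those words: "nqqeqq", "senenesqn", "senenq", "sennnnnee", "sennnnneqn", "sennnnneqq", "sennqee", "sennqenqse", "sennqq", "sennqsesqs", "sennqsn", "ssqn"
Leaf count: 12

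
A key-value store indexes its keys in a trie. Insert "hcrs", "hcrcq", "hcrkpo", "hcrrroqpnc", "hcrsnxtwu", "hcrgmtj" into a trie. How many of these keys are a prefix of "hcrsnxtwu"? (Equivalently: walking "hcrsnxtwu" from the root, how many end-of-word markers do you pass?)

2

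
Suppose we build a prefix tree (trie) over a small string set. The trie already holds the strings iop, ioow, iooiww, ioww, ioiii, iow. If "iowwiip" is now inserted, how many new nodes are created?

3

"ioww" is already a path in the trie; the remaining "iip" must be added.
Each of the 3 remaining characters creates one node.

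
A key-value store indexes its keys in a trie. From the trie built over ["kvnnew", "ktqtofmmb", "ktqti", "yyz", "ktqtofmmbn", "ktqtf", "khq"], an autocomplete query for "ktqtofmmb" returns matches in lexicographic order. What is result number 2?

Words with prefix "ktqtofmmb", in lexicographic order: "ktqtofmmb", "ktqtofmmbn"
Position 2: ktqtofmmbn

ktqtofmmbn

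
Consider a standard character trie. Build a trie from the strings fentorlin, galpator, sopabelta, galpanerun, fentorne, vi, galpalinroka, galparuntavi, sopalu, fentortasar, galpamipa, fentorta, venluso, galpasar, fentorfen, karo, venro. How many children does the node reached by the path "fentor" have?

4

Walk "fentor" from the root, arriving at one node.
Distinct next characters after "fentor": f, l, n, t.
That node has 4 child edges.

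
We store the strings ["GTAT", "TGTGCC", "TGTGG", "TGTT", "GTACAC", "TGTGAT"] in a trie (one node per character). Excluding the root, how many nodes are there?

17

Trie structure (* marks end of a word):
(root)
├─ G
│  └─ T
│     └─ A
│        ├─ C
│        │  └─ A
│        │     └─ C *
│        └─ T *
└─ T
   └─ G
      └─ T
         ├─ G
         │  ├─ A
         │  │  └─ T *
         │  ├─ C
         │  │  └─ C *
         │  └─ G *
         └─ T *
Counting every labelled node above: 17.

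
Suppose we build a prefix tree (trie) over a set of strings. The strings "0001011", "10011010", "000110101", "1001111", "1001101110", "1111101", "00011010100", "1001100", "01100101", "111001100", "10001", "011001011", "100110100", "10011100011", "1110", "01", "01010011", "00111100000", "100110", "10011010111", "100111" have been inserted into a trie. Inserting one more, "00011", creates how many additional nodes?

0

"00011" is already a full path in the trie; only an end-marker is added.
No new nodes are needed: 0.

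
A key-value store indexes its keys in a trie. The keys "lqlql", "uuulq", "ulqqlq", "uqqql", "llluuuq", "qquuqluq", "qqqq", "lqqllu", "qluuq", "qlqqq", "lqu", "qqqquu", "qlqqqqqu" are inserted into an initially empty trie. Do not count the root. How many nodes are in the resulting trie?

For each word, the new-node count is its length minus the longest prefix already in the trie:
  "lqlql" → 5 new (l, q, l, q, l)
  "uuulq" → 5 new (u, u, u, l, q)
  "ulqqlq" → prefix "u" already present; 5 new (l, q, q, l, q)
  "uqqql" → prefix "u" already present; 4 new (q, q, q, l)
  "llluuuq" → prefix "l" already present; 6 new (l, l, u, u, u, q)
  "qquuqluq" → 8 new (q, q, u, u, q, l, u, q)
  "qqqq" → prefix "qq" already present; 2 new (q, q)
  "lqqllu" → prefix "lq" already present; 4 new (q, l, l, u)
  "qluuq" → prefix "q" already present; 4 new (l, u, u, q)
  "qlqqq" → prefix "ql" already present; 3 new (q, q, q)
  "lqu" → prefix "lq" already present; 1 new (u)
  "qqqquu" → prefix "qqqq" already present; 2 new (u, u)
  "qlqqqqqu" → prefix "qlqqq" already present; 3 new (q, q, u)
Total nodes = 5 + 5 + 5 + 4 + 6 + 8 + 2 + 4 + 4 + 3 + 1 + 2 + 3 = 52

52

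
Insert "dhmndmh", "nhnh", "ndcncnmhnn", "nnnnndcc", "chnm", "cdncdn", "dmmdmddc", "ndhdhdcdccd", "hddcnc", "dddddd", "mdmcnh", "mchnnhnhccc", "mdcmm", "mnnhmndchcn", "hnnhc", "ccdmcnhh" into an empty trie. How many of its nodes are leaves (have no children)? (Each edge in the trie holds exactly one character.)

16

Leaves are exactly the stored words that no other stored word extends.
Those words: "ccdmcnhh", "cdncdn", "chnm", "dddddd", "dhmndmh", "dmmdmddc", "hddcnc", "hnnhc", "mchnnhnhccc", "mdcmm", "mdmcnh", "mnnhmndchcn", "ndcncnmhnn", "ndhdhdcdccd", "nhnh", "nnnnndcc"
Leaf count: 16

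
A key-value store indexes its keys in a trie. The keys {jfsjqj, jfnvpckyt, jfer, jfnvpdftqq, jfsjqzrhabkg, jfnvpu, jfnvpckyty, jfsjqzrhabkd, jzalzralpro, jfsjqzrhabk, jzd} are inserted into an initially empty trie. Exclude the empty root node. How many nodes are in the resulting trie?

Insert word by word; a character creates a node only if that edge doesn't already exist:
  "jfsjqj" → 6 new (j, f, s, j, q, j)
  "jfnvpckyt" → prefix "jf" already present; 7 new (n, v, p, c, k, y, t)
  "jfer" → prefix "jf" already present; 2 new (e, r)
  "jfnvpdftqq" → prefix "jfnvp" already present; 5 new (d, f, t, q, q)
  "jfsjqzrhabkg" → prefix "jfsjq" already present; 7 new (z, r, h, a, b, k, g)
  "jfnvpu" → prefix "jfnvp" already present; 1 new (u)
  "jfnvpckyty" → prefix "jfnvpckyt" already present; 1 new (y)
  "jfsjqzrhabkd" → prefix "jfsjqzrhabk" already present; 1 new (d)
  "jzalzralpro" → prefix "j" already present; 10 new (z, a, l, z, r, a, l, p, r, o)
  "jfsjqzrhabk" → prefix "jfsjqzrhabk" already present; 0 new (none)
  "jzd" → prefix "jz" already present; 1 new (d)
Total nodes = 6 + 7 + 2 + 5 + 7 + 1 + 1 + 1 + 10 + 0 + 1 = 41

41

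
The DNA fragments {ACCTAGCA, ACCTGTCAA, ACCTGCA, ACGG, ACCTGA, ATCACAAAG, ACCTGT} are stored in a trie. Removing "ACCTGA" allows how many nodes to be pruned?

Walk "ACCTGA" from the leaf back toward the root, removing each node that no remaining word uses.
The suffix "A" (1 node) is used only by "ACCTGA"; the node for "ACCTG" still has the child "T", so pruning stops there.
Nodes removed: 1

1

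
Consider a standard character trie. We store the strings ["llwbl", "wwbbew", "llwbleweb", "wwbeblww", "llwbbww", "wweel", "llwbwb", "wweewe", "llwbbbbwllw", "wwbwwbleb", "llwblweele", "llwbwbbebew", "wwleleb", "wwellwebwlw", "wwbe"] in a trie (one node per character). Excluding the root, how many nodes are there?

65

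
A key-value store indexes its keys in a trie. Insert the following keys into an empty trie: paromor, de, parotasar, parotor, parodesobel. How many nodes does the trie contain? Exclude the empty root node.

Insert word by word; a character creates a node only if that edge doesn't already exist:
  "paromor" → 7 new (p, a, r, o, m, o, r)
  "de" → 2 new (d, e)
  "parotasar" → prefix "paro" already present; 5 new (t, a, s, a, r)
  "parotor" → prefix "parot" already present; 2 new (o, r)
  "parodesobel" → prefix "paro" already present; 7 new (d, e, s, o, b, e, l)
Total nodes = 7 + 2 + 5 + 2 + 7 = 23

23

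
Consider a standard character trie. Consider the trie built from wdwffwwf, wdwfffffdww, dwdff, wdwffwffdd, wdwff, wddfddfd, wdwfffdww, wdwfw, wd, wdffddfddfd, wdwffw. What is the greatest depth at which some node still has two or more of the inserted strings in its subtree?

Look for the deepest trie node that still has at least two words in its subtree.
"wdwfffdww" and "wdwfffffdww" agree on "wdwfff" (6 characters) before diverging; nothing deeper is shared.
Longest shared-prefix length: 6

6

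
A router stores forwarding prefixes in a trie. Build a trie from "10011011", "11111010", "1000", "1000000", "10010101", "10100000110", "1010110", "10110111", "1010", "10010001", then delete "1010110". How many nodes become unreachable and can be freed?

3

A node on "1010110"'s path can go only if nothing else ends at it or branches off below it.
The suffix "110" (3 nodes) is used only by "1010110"; the node for "1010" still has the child "0", so pruning stops there.
Nodes removed: 3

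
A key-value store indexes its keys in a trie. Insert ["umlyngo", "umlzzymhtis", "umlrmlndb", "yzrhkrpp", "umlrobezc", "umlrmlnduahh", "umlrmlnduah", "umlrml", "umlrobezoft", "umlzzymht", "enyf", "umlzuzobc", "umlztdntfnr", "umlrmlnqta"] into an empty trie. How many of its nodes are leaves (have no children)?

11

Leaves are exactly the stored words that no other stored word extends.
Those words: "enyf", "umlrmlndb", "umlrmlnduahh", "umlrmlnqta", "umlrobezc", "umlrobezoft", "umlyngo", "umlztdntfnr", "umlzuzobc", "umlzzymhtis", "yzrhkrpp"
Leaf count: 11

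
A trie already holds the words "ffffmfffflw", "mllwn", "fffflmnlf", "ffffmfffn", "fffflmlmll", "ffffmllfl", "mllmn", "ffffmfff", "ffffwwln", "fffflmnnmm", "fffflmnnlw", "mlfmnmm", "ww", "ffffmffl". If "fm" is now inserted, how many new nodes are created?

Walking "fm" from the root, the first 1 characters ("f") follow existing edges; "m" is the first miss.
Each of the 1 remaining characters creates one node.

1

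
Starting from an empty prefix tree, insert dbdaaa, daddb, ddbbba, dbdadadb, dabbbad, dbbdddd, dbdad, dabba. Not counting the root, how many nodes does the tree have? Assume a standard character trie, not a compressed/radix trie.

30

Trie structure (* marks end of a word):
(root)
└─ d
   ├─ a
   │  ├─ b
   │  │  └─ b
   │  │     ├─ a *
   │  │     └─ b
   │  │        └─ a
   │  │           └─ d *
   │  └─ d
   │     └─ d
   │        └─ b *
   ├─ b
   │  ├─ b
   │  │  └─ d
   │  │     └─ d
   │  │        └─ d
   │  │           └─ d *
   │  └─ d
   │     └─ a
   │        ├─ a
   │        │  └─ a *
   │        └─ d *
   │           └─ a
   │              └─ d
   │                 └─ b *
   └─ d
      └─ b
         └─ b
            └─ b
               └─ a *
Counting every labelled node above: 30.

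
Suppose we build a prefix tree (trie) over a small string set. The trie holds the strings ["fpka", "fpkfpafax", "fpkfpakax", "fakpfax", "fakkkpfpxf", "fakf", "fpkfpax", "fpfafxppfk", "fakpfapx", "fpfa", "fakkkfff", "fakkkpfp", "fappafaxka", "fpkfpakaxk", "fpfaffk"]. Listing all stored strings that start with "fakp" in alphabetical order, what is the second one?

fakpfax

Filter for "fakp…" and sort: "fakpfapx", "fakpfax"
The 2nd is fakpfax.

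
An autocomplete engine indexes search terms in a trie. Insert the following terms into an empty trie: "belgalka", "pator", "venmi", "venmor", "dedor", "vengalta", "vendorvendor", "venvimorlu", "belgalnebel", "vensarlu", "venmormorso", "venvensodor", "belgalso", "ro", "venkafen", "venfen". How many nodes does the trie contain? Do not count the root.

Insert word by word; a character creates a node only if that edge doesn't already exist:
  "belgalka" → 8 new (b, e, l, g, a, l, k, a)
  "pator" → 5 new (p, a, t, o, r)
  "venmi" → 5 new (v, e, n, m, i)
  "venmor" → prefix "venm" already present; 2 new (o, r)
  "dedor" → 5 new (d, e, d, o, r)
  "vengalta" → prefix "ven" already present; 5 new (g, a, l, t, a)
  "vendorvendor" → prefix "ven" already present; 9 new (d, o, r, v, e, n, d, o, r)
  "venvimorlu" → prefix "ven" already present; 7 new (v, i, m, o, r, l, u)
  "belgalnebel" → prefix "belgal" already present; 5 new (n, e, b, e, l)
  "vensarlu" → prefix "ven" already present; 5 new (s, a, r, l, u)
  "venmormorso" → prefix "venmor" already present; 5 new (m, o, r, s, o)
  "venvensodor" → prefix "venv" already present; 7 new (e, n, s, o, d, o, r)
  "belgalso" → prefix "belgal" already present; 2 new (s, o)
  "ro" → 2 new (r, o)
  "venkafen" → prefix "ven" already present; 5 new (k, a, f, e, n)
  "venfen" → prefix "ven" already present; 3 new (f, e, n)
Total nodes = 8 + 5 + 5 + 2 + 5 + 5 + 9 + 7 + 5 + 5 + 5 + 7 + 2 + 2 + 5 + 3 = 80

80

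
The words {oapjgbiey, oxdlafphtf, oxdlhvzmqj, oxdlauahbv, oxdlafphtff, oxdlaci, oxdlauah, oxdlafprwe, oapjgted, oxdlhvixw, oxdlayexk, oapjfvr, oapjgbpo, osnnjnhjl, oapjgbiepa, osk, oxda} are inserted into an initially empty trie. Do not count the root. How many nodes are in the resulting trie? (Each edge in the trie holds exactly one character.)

62

Insert word by word; a character creates a node only if that edge doesn't already exist:
  "oapjgbiey" → 9 new (o, a, p, j, g, b, i, e, y)
  "oxdlafphtf" → prefix "o" already present; 9 new (x, d, l, a, f, p, h, t, f)
  "oxdlhvzmqj" → prefix "oxdl" already present; 6 new (h, v, z, m, q, j)
  "oxdlauahbv" → prefix "oxdla" already present; 5 new (u, a, h, b, v)
  "oxdlafphtff" → prefix "oxdlafphtf" already present; 1 new (f)
  "oxdlaci" → prefix "oxdla" already present; 2 new (c, i)
  "oxdlauah" → prefix "oxdlauah" already present; 0 new (none)
  "oxdlafprwe" → prefix "oxdlafp" already present; 3 new (r, w, e)
  "oapjgted" → prefix "oapjg" already present; 3 new (t, e, d)
  "oxdlhvixw" → prefix "oxdlhv" already present; 3 new (i, x, w)
  "oxdlayexk" → prefix "oxdla" already present; 4 new (y, e, x, k)
  "oapjfvr" → prefix "oapj" already present; 3 new (f, v, r)
  "oapjgbpo" → prefix "oapjgb" already present; 2 new (p, o)
  "osnnjnhjl" → prefix "o" already present; 8 new (s, n, n, j, n, h, j, l)
  "oapjgbiepa" → prefix "oapjgbie" already present; 2 new (p, a)
  "osk" → prefix "os" already present; 1 new (k)
  "oxda" → prefix "oxd" already present; 1 new (a)
Total nodes = 9 + 9 + 6 + 5 + 1 + 2 + 0 + 3 + 3 + 3 + 4 + 3 + 2 + 8 + 2 + 1 + 1 = 62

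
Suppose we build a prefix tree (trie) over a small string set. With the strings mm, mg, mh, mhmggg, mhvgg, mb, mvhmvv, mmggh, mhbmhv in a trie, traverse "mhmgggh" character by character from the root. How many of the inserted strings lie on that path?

2

Check each prefix of "mhmgggh" against the stored set — each match is an end-marker on the path.
Prefixes of the query that are stored words: "mh", "mhmggg"
Count: 2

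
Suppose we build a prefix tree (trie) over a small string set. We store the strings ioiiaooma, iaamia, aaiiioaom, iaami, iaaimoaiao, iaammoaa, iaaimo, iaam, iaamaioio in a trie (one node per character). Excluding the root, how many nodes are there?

39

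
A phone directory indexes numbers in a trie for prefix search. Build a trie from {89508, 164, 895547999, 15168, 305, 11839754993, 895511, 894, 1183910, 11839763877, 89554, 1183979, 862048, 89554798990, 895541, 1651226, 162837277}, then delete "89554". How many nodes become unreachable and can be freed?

After clearing the end-marker at "89554", prune upward until reaching a node still needed by another word.
Every node on "89554" is still needed (e.g. by "895547999"), so nothing is freed.
Nodes removed: 0

0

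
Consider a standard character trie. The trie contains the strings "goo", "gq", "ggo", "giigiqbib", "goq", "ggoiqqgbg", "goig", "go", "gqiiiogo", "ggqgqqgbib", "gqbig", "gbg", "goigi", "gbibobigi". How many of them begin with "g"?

Traverse to the node for "g", then collect every word in that subtree.
Matches: "gbg", "gbibobigi", "ggo", "ggoiqqgbg", "ggqgqqgbib", "giigiqbib", "go", "goig", "goigi", "goo", "goq", "gq", "gqbig", "gqiiiogo"
Count: 14

14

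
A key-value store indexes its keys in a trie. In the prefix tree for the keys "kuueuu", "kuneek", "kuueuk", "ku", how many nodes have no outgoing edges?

A leaf is a node with no children — equivalently, the end of a word that is not a proper prefix of any other stored word.
Those words: "kuneek", "kuueuk", "kuueuu"
Leaf count: 3

3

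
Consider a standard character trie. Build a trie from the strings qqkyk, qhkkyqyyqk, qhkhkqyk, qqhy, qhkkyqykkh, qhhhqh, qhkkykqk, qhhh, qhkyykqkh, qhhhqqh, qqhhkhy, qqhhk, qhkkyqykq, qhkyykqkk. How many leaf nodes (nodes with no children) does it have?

12

A leaf is a node with no children — equivalently, the end of a word that is not a proper prefix of any other stored word.
Those words: "qhhhqh", "qhhhqqh", "qhkhkqyk", "qhkkykqk", "qhkkyqykkh", "qhkkyqykq", "qhkkyqyyqk", "qhkyykqkh", "qhkyykqkk", "qqhhkhy", "qqhy", "qqkyk"
Leaf count: 12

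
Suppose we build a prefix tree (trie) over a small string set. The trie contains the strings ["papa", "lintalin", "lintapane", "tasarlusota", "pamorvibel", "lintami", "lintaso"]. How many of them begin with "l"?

Filter for entries beginning with "l":
Matches: "lintalin", "lintami", "lintapane", "lintaso"
Count: 4

4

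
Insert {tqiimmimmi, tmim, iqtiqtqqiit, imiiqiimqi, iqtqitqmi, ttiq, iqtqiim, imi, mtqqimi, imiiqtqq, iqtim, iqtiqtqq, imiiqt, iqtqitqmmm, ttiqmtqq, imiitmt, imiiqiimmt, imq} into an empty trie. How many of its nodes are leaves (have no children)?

14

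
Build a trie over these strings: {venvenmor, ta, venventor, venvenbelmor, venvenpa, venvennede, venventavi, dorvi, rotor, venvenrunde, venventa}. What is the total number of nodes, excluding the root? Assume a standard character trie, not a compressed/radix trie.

44

Trace insertions, counting only characters that open a new branch:
  "venvenmor" → 9 new (v, e, n, v, e, n, m, o, r)
  "ta" → 2 new (t, a)
  "venventor" → prefix "venven" already present; 3 new (t, o, r)
  "venvenbelmor" → prefix "venven" already present; 6 new (b, e, l, m, o, r)
  "venvenpa" → prefix "venven" already present; 2 new (p, a)
  "venvennede" → prefix "venven" already present; 4 new (n, e, d, e)
  "venventavi" → prefix "venvent" already present; 3 new (a, v, i)
  "dorvi" → 5 new (d, o, r, v, i)
  "rotor" → 5 new (r, o, t, o, r)
  "venvenrunde" → prefix "venven" already present; 5 new (r, u, n, d, e)
  "venventa" → prefix "venventa" already present; 0 new (none)
Total nodes = 9 + 2 + 3 + 6 + 2 + 4 + 3 + 5 + 5 + 5 + 0 = 44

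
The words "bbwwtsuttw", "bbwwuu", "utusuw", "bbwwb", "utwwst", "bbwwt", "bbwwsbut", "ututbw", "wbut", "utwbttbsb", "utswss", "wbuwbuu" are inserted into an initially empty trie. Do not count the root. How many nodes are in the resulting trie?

48

Count nodes per top-level branch (shared prefixes stored once):
  'b'-branch (bbwwb, bbwwsbut, bbwwt, bbwwtsuttw, bbwwuu): 17 nodes
  'u'-branch (utswss, utusuw, ututbw, utwbttbsb, utwwst): 23 nodes
  'w'-branch (wbut, wbuwbuu): 8 nodes
Sum: 48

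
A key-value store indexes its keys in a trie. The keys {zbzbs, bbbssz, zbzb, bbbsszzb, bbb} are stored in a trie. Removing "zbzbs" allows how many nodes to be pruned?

1

A node on "zbzbs"'s path can go only if nothing else ends at it or branches off below it.
The suffix "s" (1 node) is used only by "zbzbs"; "zbzb" is itself a stored word, so pruning stops there.
Nodes removed: 1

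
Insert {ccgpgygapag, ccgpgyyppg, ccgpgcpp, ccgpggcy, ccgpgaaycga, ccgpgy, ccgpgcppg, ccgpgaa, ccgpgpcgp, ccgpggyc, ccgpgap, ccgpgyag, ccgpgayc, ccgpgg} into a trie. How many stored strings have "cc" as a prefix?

14

Walk to "cc"; the words in its subtree are exactly those with that prefix.
Matches: "ccgpgaa", "ccgpgaaycga", "ccgpgap", "ccgpgayc", "ccgpgcpp", "ccgpgcppg", "ccgpgg", "ccgpggcy", "ccgpggyc", "ccgpgpcgp", "ccgpgy", "ccgpgyag", "ccgpgygapag", "ccgpgyyppg"
Count: 14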